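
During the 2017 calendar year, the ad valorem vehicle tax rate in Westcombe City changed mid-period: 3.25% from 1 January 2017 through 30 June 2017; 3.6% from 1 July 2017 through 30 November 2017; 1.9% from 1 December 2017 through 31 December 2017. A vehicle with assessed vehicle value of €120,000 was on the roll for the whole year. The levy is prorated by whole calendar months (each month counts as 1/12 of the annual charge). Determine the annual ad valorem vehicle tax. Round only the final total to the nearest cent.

€3,940.00

1 January – 30 June 2017: 6 months at 3.25% → €120,000 × 3.25% × 6/12 = €1,950.0000
1 July – 30 November 2017: 5 months at 3.6% → €120,000 × 3.6% × 5/12 = €1,800.0000
1 December – 31 December 2017: 1 month at 1.9% → €120,000 × 1.9% × 1/12 = €190.0000
Total = €3,940.0000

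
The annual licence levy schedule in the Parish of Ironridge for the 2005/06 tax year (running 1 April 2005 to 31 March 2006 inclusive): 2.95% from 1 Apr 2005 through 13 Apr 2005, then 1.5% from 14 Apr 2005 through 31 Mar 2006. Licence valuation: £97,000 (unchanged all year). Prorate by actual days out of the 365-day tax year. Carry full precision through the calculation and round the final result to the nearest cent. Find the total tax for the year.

1 Apr – 13 Apr 2005: 13 days at 2.95% → £97,000 × 2.95% × 13/365 = £101.9164
14 Apr 2005 – 31 Mar 2006: 352 days at 1.5% → £97,000 × 1.5% × 352/365 = £1,403.1781
Total = £1,505.0945

£1,505.09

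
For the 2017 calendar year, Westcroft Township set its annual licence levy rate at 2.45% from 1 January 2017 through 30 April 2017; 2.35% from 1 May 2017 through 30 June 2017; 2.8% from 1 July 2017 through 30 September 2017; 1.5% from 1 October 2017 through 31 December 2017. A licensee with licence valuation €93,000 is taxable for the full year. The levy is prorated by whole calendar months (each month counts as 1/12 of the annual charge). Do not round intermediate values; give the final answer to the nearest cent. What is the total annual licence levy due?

1 January – 30 April 2017: 4 months at 2.45% → €93,000 × 2.45% × 4/12 = €759.5000
1 May – 30 June 2017: 2 months at 2.35% → €93,000 × 2.35% × 2/12 = €364.2500
1 July – 30 September 2017: 3 months at 2.8% → €93,000 × 2.8% × 3/12 = €651.0000
1 October – 31 December 2017: 3 months at 1.5% → €93,000 × 1.5% × 3/12 = €348.7500
Total = €2,123.5000

€2,123.50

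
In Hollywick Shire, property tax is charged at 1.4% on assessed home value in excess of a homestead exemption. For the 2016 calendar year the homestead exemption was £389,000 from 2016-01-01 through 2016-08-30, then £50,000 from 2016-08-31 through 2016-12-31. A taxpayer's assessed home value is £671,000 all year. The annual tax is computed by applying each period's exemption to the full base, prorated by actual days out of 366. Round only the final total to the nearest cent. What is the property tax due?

2016-01-01 to 2016-08-30: 243 days, exemption £389,000 → (£671,000 − £389,000) × 1.4% × 243/366 = £2,621.2131
2016-08-31 to 2016-12-31: 123 days, exemption £50,000 → (£671,000 − £50,000) × 1.4% × 123/366 = £2,921.7541
Total = £5,542.9672

£5,542.97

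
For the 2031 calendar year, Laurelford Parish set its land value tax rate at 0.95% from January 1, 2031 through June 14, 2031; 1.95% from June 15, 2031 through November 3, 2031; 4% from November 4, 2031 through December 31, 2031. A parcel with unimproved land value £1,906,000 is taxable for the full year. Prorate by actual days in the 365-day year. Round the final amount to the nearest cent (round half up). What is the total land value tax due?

£34,759.70

January 1 – June 14, 2031: 165 days at 0.95% → £1,906,000 × 0.95% × 165/365 = £8,185.3562
June 15 – November 3, 2031: 142 days at 1.95% → £1,906,000 × 1.95% × 142/365 = £14,459.4904
November 4 – December 31, 2031: 58 days at 4% → £1,906,000 × 4% × 58/365 = £12,114.8493
Total = £34,759.6959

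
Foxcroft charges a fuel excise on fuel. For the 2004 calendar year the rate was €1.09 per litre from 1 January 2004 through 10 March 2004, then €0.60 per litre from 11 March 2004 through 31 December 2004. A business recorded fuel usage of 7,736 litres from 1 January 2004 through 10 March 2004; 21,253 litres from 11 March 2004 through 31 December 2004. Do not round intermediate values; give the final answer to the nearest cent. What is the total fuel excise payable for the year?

1 January – 10 March 2004: 7,736 litres at €1.09/litre → €8,432.24
11 March – 31 December 2004: 21,253 litres at €0.60/litre → €12,751.80

€21,184.04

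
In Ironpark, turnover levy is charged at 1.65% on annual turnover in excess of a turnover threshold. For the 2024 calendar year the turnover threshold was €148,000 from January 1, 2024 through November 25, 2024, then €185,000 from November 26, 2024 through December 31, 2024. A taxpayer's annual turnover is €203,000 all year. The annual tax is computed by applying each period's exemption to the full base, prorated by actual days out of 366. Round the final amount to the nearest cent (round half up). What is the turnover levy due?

€847.45

January 1 – November 25, 2024: 330 days, exemption €148,000 → (€203,000 − €148,000) × 1.65% × 330/366 = €818.2377
November 26 – December 31, 2024: 36 days, exemption €185,000 → (€203,000 − €185,000) × 1.65% × 36/366 = €29.2131
Total = €847.4508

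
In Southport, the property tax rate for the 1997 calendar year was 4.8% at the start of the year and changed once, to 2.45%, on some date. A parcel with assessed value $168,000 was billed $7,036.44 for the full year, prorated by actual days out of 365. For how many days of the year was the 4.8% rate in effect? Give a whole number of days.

270 days

Let d = days at the first rate; then 365 − d days at the second rate.
$168,000 × [4.8%·d + 2.45%·(365−d)] / 365 = $7,036.44
Solving gives d = 270, so the new rate took effect on 28 September 1997.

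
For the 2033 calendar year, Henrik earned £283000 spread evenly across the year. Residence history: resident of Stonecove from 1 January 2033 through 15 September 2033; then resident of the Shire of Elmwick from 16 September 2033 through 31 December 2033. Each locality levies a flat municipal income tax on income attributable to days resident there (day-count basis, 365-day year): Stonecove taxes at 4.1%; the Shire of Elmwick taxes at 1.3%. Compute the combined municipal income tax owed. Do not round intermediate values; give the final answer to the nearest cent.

£9280.07

Stonecove, 1 January – 15 September 2033: 258 days → £283000 × 4.1% × 258/365 = £8201.5726
The Shire of Elmwick, 16 September – 31 December 2033: 107 days → £283000 × 1.3% × 107/365 = £1078.5014
Total = £9280.0740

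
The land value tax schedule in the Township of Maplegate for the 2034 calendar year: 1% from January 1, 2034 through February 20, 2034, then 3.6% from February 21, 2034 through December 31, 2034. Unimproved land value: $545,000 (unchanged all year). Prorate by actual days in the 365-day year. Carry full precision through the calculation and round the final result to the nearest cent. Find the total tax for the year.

January 1 – February 20, 2034: 51 days at 1% → $545,000 × 1% × 51/365 = $761.5068
February 21 – December 31, 2034: 314 days at 3.6% → $545,000 × 3.6% × 314/365 = $16,878.5753
Total = $17,640.0822

$17,640.08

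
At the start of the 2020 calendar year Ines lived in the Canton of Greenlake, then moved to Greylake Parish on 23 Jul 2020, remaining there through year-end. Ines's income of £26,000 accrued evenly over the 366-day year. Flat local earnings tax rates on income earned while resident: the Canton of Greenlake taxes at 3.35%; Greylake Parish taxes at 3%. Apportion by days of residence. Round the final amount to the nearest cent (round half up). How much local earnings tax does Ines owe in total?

The Canton of Greenlake, 1 Jan – 22 Jul 2020: 204 days → £26,000 × 3.35% × 204/366 = £485.4754
Greylake Parish, 23 Jul – 31 Dec 2020: 162 days → £26,000 × 3% × 162/366 = £345.2459
Total = £830.7213

£830.72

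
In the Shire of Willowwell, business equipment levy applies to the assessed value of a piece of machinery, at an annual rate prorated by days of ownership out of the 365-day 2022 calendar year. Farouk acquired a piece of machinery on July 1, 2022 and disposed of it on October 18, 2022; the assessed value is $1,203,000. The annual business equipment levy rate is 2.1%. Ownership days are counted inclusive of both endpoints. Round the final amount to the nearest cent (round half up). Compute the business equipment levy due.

Days held (July 1 – October 18, 2022): 110 out of 365
Tax = $1,203,000 × 2.1% × 110/365 = $7,613.5068

$7,613.51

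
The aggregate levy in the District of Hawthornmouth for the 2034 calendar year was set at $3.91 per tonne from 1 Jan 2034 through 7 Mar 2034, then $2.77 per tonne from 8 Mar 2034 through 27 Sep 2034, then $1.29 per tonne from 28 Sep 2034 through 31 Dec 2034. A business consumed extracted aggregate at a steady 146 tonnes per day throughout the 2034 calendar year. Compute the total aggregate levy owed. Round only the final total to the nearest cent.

$138070.74

1 Jan – 7 Mar 2034: 66 days × 146 tonnes/day = 9,636 tonnes at $3.91/tonne → $37676.76
8 Mar – 27 Sep 2034: 204 days × 146 tonnes/day = 29,784 tonnes at $2.77/tonne → $82501.68
28 Sep – 31 Dec 2034: 95 days × 146 tonnes/day = 13,870 tonnes at $1.29/tonne → $17892.30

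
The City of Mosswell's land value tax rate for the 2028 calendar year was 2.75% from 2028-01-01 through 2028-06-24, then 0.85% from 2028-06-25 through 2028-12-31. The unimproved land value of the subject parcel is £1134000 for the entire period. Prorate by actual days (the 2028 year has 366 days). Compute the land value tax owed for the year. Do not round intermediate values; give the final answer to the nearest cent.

2028-01-01 to 2028-06-24: 176 days at 2.75% → £1134000 × 2.75% × 176/366 = £14996.0656
2028-06-25 to 2028-12-31: 190 days at 0.85% → £1134000 × 0.85% × 190/366 = £5003.8525
Total = £19999.9180

£19999.92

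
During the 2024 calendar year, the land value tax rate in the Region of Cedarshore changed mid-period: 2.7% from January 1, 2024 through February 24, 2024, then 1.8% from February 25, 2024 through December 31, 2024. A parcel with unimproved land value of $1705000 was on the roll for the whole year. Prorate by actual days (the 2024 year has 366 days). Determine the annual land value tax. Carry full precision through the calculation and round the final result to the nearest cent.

January 1 – February 24, 2024: 55 days at 2.7% → $1705000 × 2.7% × 55/366 = $6917.8279
February 25 – December 31, 2024: 311 days at 1.8% → $1705000 × 1.8% × 311/366 = $26078.1148
Total = $32995.9426

$32995.94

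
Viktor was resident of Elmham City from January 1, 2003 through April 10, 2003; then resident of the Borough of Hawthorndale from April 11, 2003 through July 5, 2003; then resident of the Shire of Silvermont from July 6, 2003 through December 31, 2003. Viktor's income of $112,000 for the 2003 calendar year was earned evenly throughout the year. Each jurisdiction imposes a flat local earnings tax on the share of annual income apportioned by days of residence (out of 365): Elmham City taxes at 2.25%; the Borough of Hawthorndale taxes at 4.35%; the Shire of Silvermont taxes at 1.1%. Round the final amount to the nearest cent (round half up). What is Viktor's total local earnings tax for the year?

$2,442.52

Elmham City, January 1 – April 10, 2003: 100 days → $112,000 × 2.25% × 100/365 = $690.4110
The Borough of Hawthorndale, April 11 – July 5, 2003: 86 days → $112,000 × 4.35% × 86/365 = $1,147.9233
The Shire of Silvermont, July 6 – December 31, 2003: 179 days → $112,000 × 1.1% × 179/365 = $604.1863
Total = $2,442.5205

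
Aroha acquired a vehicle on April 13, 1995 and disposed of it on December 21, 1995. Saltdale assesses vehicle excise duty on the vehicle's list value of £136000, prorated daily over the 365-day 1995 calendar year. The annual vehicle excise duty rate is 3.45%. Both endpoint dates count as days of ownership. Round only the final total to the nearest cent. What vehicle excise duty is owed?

£3252.26

Days held (April 13 – December 21, 1995): 253 out of 365
Tax = £136000 × 3.45% × 253/365 = £3252.2630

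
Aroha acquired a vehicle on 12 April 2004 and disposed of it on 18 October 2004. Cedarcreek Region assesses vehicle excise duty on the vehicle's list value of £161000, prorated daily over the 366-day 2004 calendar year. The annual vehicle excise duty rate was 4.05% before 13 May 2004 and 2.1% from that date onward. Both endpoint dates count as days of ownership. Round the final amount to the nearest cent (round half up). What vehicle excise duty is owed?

12 April – 12 May 2004: 31 days at 4.05% → £161000 × 4.05% × 31/366 = £552.2828
13 May – 18 October 2004: 159 days at 2.1% → £161000 × 2.1% × 159/366 = £1468.7951
Total = £2021.0779

£2021.08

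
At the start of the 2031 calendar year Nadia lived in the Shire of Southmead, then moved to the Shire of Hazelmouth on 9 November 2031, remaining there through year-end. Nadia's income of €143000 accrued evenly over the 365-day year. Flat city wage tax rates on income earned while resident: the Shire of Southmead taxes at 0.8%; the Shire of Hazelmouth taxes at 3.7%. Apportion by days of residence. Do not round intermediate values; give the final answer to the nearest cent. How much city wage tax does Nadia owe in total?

€1746.17

The Shire of Southmead, 1 January – 8 November 2031: 312 days → €143000 × 0.8% × 312/365 = €977.8849
The Shire of Hazelmouth, 9 November – 31 December 2031: 53 days → €143000 × 3.7% × 53/365 = €768.2822
Total = €1746.1671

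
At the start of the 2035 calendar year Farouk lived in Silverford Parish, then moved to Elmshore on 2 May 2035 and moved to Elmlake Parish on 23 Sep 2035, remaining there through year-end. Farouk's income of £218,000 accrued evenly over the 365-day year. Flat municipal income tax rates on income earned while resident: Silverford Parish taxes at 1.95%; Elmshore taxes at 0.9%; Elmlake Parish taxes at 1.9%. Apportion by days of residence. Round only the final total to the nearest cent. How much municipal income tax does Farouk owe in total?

Silverford Parish, 1 Jan – 1 May 2035: 121 days → £218,000 × 1.95% × 121/365 = £1,409.2356
Elmshore, 2 May – 22 Sep 2035: 144 days → £218,000 × 0.9% × 144/365 = £774.0493
Elmlake Parish, 23 Sep – 31 Dec 2035: 100 days → £218,000 × 1.9% × 100/365 = £1,134.7945
Total = £3,318.0795

£3,318.08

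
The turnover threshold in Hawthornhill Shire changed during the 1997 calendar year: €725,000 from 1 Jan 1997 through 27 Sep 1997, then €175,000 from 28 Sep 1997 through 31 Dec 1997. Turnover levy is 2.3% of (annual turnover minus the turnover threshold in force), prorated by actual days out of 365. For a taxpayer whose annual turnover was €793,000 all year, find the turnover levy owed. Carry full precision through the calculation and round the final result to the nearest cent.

1 Jan – 27 Sep 1997: 270 days, exemption €725,000 → (€793,000 − €725,000) × 2.3% × 270/365 = €1,156.9315
28 Sep – 31 Dec 1997: 95 days, exemption €175,000 → (€793,000 − €175,000) × 2.3% × 95/365 = €3,699.5342
Total = €4,856.4658

€4,856.47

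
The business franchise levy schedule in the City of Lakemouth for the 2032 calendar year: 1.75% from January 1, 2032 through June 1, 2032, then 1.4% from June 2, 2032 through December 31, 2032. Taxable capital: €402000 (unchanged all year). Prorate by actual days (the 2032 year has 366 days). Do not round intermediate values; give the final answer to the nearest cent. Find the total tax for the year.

€6216.17

January 1 – June 1, 2032: 153 days at 1.75% → €402000 × 1.75% × 153/366 = €2940.8607
June 2 – December 31, 2032: 213 days at 1.4% → €402000 × 1.4% × 213/366 = €3275.3115
Total = €6216.1721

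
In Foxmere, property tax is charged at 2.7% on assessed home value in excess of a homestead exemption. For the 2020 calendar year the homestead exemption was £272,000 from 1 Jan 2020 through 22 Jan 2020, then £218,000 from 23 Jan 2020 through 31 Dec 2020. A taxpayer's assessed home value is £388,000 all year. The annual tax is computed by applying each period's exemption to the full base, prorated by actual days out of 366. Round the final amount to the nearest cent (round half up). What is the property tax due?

1 Jan – 22 Jan 2020: 22 days, exemption £272,000 → (£388,000 − £272,000) × 2.7% × 22/366 = £188.2623
23 Jan – 31 Dec 2020: 344 days, exemption £218,000 → (£388,000 − £218,000) × 2.7% × 344/366 = £4,314.0984
Total = £4,502.3607

£4,502.36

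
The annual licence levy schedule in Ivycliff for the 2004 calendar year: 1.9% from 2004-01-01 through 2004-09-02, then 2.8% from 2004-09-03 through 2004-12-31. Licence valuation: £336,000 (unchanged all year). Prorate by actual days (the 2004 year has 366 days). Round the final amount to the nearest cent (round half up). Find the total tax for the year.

£7,375.48

2004-01-01 to 2004-09-02: 246 days at 1.9% → £336,000 × 1.9% × 246/366 = £4,290.8852
2004-09-03 to 2004-12-31: 120 days at 2.8% → £336,000 × 2.8% × 120/366 = £3,084.5902
Total = £7,375.4754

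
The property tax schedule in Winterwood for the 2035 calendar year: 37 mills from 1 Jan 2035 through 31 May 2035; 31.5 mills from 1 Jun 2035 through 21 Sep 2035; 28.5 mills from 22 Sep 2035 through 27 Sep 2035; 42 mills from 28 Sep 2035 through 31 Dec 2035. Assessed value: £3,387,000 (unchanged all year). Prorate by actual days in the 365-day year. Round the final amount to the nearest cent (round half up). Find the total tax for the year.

1 Jan – 31 May 2035: 151 days at 37 mills → £3,387,000 × 3.7% × 151/365 = £51,844.2986
1 Jun – 21 Sep 2035: 113 days at 31.5 mills → £3,387,000 × 3.15% × 113/365 = £33,030.2096
22 Sep – 27 Sep 2035: 6 days at 28.5 mills → £3,387,000 × 2.85% × 6/365 = £1,586.7863
28 Sep – 31 Dec 2035: 95 days at 42 mills → £3,387,000 × 4.2% × 95/365 = £37,025.0137
Total = £123,486.3082

£123,486.31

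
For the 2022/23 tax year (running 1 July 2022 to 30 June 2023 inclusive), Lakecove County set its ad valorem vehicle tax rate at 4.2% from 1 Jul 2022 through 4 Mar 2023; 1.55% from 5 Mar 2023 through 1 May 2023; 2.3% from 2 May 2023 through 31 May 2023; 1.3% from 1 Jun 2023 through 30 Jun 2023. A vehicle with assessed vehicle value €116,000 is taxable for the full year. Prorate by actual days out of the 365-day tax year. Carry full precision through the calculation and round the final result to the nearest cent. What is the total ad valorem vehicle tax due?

1 Jul 2022 – 4 Mar 2023: 247 days at 4.2% → €116,000 × 4.2% × 247/365 = €3,296.9425
5 Mar – 1 May 2023: 58 days at 1.55% → €116,000 × 1.55% × 58/365 = €285.7096
2 May – 31 May 2023: 30 days at 2.3% → €116,000 × 2.3% × 30/365 = €219.2877
1 Jun – 30 Jun 2023: 30 days at 1.3% → €116,000 × 1.3% × 30/365 = €123.9452
Total = €3,925.8849

€3,925.88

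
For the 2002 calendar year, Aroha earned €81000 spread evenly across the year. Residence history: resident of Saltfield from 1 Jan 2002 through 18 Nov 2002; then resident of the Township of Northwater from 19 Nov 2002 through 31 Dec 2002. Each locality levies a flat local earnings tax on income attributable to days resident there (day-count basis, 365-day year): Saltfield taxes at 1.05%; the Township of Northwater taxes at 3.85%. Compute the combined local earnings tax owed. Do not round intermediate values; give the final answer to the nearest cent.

€1117.69

Saltfield, 1 Jan – 18 Nov 2002: 322 days → €81000 × 1.05% × 322/365 = €750.3041
The Township of Northwater, 19 Nov – 31 Dec 2002: 43 days → €81000 × 3.85% × 43/365 = €367.3849
Total = €1117.6890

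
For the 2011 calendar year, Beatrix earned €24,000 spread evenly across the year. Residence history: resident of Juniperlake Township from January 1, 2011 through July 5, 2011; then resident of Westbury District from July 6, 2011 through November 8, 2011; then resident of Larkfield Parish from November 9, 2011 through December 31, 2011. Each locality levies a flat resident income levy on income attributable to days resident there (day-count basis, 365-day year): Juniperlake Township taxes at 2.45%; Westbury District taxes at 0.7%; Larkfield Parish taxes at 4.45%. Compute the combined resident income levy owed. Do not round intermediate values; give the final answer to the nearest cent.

€512.71

Juniperlake Township, January 1 – July 5, 2011: 186 days → €24,000 × 2.45% × 186/365 = €299.6384
Westbury District, July 6 – November 8, 2011: 126 days → €24,000 × 0.7% × 126/365 = €57.9945
Larkfield Parish, November 9 – December 31, 2011: 53 days → €24,000 × 4.45% × 53/365 = €155.0795
Total = €512.7123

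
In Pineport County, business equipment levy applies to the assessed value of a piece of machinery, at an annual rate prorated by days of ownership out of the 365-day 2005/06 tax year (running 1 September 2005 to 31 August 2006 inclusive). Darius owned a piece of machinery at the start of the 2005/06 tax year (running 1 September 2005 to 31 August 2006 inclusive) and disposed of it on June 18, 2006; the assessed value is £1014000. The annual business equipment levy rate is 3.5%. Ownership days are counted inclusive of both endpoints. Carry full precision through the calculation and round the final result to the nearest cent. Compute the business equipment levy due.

£28294.77

Days held (September 1, 2005 – June 18, 2006): 291 out of 365
Tax = £1014000 × 3.5% × 291/365 = £28294.7671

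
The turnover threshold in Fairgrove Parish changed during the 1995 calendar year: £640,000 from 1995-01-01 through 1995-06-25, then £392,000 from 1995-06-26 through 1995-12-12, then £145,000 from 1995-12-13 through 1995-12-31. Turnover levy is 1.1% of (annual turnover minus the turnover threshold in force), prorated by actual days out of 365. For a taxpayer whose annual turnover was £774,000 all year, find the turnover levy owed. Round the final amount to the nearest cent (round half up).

£3,028.01

1995-01-01 to 1995-06-25: 176 days, exemption £640,000 → (£774,000 − £640,000) × 1.1% × 176/365 = £710.7507
1995-06-26 to 1995-12-12: 170 days, exemption £392,000 → (£774,000 − £392,000) × 1.1% × 170/365 = £1,957.0959
1995-12-13 to 1995-12-31: 19 days, exemption £145,000 → (£774,000 − £145,000) × 1.1% × 19/365 = £360.1671
Total = £3,028.0137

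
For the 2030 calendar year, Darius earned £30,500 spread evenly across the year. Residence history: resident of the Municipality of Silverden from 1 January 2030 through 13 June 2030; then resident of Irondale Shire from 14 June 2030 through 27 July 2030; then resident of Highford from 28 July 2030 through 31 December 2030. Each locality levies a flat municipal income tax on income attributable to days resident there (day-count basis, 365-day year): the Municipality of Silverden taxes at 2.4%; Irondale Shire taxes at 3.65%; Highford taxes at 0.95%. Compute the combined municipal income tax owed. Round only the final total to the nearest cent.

The Municipality of Silverden, 1 January – 13 June 2030: 164 days → £30,500 × 2.4% × 164/365 = £328.8986
Irondale Shire, 14 June – 27 July 2030: 44 days → £30,500 × 3.65% × 44/365 = £134.2000
Highford, 28 July – 31 December 2030: 157 days → £30,500 × 0.95% × 157/365 = £124.6322
Total = £587.7308

£587.73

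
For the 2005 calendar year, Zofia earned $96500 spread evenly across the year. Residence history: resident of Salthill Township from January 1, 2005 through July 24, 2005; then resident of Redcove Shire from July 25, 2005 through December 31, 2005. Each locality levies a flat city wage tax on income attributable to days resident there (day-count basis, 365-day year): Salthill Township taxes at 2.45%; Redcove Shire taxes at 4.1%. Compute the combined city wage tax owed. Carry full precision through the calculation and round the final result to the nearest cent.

Salthill Township, January 1 – July 24, 2005: 205 days → $96500 × 2.45% × 205/365 = $1327.8664
Redcove Shire, July 25 – December 31, 2005: 160 days → $96500 × 4.1% × 160/365 = $1734.3562
Total = $3062.2226

$3062.22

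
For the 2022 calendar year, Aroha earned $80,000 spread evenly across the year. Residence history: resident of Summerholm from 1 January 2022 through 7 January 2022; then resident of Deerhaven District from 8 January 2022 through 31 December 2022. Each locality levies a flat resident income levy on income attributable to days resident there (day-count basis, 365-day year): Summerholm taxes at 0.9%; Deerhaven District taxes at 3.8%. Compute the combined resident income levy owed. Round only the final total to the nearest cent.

Summerholm, 1 January – 7 January 2022: 7 days → $80,000 × 0.9% × 7/365 = $13.8082
Deerhaven District, 8 January – 31 December 2022: 358 days → $80,000 × 3.8% × 358/365 = $2,981.6986
Total = $2,995.5068

$2,995.51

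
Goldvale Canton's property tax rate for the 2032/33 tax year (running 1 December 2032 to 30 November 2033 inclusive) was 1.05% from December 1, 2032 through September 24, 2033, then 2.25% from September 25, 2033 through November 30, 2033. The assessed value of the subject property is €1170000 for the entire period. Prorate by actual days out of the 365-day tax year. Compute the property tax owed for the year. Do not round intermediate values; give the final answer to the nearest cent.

€14862.21

December 1, 2032 – September 24, 2033: 298 days at 1.05% → €1170000 × 1.05% × 298/365 = €10029.9452
September 25 – November 30, 2033: 67 days at 2.25% → €1170000 × 2.25% × 67/365 = €4832.2603
Total = €14862.2055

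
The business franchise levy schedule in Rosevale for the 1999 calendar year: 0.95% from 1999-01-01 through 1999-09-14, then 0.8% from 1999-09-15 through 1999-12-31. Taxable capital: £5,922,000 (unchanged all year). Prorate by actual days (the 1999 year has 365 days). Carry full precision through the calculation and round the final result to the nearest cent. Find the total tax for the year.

£53,630.61

1999-01-01 to 1999-09-14: 257 days at 0.95% → £5,922,000 × 0.95% × 257/365 = £39,612.5014
1999-09-15 to 1999-12-31: 108 days at 0.8% → £5,922,000 × 0.8% × 108/365 = £14,018.1041
Total = £53,630.6055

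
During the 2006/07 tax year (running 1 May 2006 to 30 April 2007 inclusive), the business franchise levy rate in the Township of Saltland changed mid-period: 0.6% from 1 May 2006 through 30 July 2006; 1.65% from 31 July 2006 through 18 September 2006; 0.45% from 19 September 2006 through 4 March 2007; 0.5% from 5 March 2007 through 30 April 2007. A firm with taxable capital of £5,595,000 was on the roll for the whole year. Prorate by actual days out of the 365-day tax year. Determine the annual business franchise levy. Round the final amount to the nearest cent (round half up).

1 May – 30 July 2006: 91 days at 0.6% → £5,595,000 × 0.6% × 91/365 = £8,369.5068
31 July – 18 September 2006: 50 days at 1.65% → £5,595,000 × 1.65% × 50/365 = £12,646.2329
19 September 2006 – 4 March 2007: 167 days at 0.45% → £5,595,000 × 0.45% × 167/365 = £11,519.5685
5 March – 30 April 2007: 57 days at 0.5% → £5,595,000 × 0.5% × 57/365 = £4,368.6986
Total = £36,904.0068

£36,904.01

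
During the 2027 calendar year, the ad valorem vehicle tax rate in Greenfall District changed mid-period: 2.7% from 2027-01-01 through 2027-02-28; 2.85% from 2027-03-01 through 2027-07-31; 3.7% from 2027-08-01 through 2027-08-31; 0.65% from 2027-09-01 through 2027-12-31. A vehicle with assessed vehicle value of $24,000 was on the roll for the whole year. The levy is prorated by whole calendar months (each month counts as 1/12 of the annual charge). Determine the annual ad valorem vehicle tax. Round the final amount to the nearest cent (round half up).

$519.00

2027-01-01 to 2027-02-28: 2 months at 2.7% → $24,000 × 2.7% × 2/12 = $108.0000
2027-03-01 to 2027-07-31: 5 months at 2.85% → $24,000 × 2.85% × 5/12 = $285.0000
2027-08-01 to 2027-08-31: 1 month at 3.7% → $24,000 × 3.7% × 1/12 = $74.0000
2027-09-01 to 2027-12-31: 4 months at 0.65% → $24,000 × 0.65% × 4/12 = $52.0000
Total = $519.0000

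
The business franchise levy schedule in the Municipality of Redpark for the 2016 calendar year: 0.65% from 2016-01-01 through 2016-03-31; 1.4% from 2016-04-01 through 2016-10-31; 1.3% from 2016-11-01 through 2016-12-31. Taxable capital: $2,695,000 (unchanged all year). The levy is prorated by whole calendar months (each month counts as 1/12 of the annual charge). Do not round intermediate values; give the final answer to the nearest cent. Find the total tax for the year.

2016-01-01 to 2016-03-31: 3 months at 0.65% → $2,695,000 × 0.65% × 3/12 = $4,379.3750
2016-04-01 to 2016-10-31: 7 months at 1.4% → $2,695,000 × 1.4% × 7/12 = $22,009.1667
2016-11-01 to 2016-12-31: 2 months at 1.3% → $2,695,000 × 1.3% × 2/12 = $5,839.1667
Total = $32,227.7083

$32,227.71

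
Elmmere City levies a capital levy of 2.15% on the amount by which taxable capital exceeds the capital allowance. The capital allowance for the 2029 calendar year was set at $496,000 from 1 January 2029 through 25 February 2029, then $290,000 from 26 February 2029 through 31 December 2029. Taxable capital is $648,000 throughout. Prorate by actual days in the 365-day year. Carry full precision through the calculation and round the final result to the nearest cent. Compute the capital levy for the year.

$7,017.48

1 January – 25 February 2029: 56 days, exemption $496,000 → ($648,000 − $496,000) × 2.15% × 56/365 = $501.3918
26 February – 31 December 2029: 309 days, exemption $290,000 → ($648,000 − $290,000) × 2.15% × 309/365 = $6,516.0904
Total = $7,017.4822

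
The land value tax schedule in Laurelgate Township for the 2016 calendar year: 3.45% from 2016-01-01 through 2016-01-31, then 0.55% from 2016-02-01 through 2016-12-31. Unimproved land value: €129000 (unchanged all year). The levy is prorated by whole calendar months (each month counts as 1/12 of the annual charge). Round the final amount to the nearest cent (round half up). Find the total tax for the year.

2016-01-01 to 2016-01-31: 1 month at 3.45% → €129000 × 3.45% × 1/12 = €370.8750
2016-02-01 to 2016-12-31: 11 months at 0.55% → €129000 × 0.55% × 11/12 = €650.3750
Total = €1021.2500

€1021.25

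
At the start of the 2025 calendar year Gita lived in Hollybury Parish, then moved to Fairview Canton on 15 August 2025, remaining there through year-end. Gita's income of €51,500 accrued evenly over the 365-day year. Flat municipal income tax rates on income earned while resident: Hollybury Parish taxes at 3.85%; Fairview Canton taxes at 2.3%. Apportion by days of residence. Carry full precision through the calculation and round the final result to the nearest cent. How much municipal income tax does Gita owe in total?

€1,678.76

Hollybury Parish, 1 January – 14 August 2025: 226 days → €51,500 × 3.85% × 226/365 = €1,227.6753
Fairview Canton, 15 August – 31 December 2025: 139 days → €51,500 × 2.3% × 139/365 = €451.0836
Total = €1,678.7589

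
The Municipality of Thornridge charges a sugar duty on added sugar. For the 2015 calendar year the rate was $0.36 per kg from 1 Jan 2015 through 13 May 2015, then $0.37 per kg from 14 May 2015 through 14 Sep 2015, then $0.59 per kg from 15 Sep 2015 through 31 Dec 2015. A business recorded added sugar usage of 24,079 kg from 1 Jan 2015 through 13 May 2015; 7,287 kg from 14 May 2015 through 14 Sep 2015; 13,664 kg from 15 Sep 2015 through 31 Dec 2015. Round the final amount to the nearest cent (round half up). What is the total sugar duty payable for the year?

1 Jan – 13 May 2015: 24,079 kg at $0.36/kg → $8,668.44
14 May – 14 Sep 2015: 7,287 kg at $0.37/kg → $2,696.19
15 Sep – 31 Dec 2015: 13,664 kg at $0.59/kg → $8,061.76

$19,426.39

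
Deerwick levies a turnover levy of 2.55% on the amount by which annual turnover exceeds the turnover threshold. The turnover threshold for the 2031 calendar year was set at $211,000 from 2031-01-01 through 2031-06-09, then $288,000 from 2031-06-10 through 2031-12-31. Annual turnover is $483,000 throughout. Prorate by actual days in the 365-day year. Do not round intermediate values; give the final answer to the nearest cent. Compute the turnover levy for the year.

$5,833.21

2031-01-01 to 2031-06-09: 160 days, exemption $211,000 → ($483,000 − $211,000) × 2.55% × 160/365 = $3,040.4384
2031-06-10 to 2031-12-31: 205 days, exemption $288,000 → ($483,000 − $288,000) × 2.55% × 205/365 = $2,792.7740
Total = $5,833.2123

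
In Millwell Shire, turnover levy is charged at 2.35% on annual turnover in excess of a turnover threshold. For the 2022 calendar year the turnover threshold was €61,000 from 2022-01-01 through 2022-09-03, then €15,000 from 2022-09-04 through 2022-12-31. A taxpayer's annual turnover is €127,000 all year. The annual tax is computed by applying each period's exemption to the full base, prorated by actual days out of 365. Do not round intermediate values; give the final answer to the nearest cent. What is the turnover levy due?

€1,903.44

2022-01-01 to 2022-09-03: 246 days, exemption €61,000 → (€127,000 − €61,000) × 2.35% × 246/365 = €1,045.3315
2022-09-04 to 2022-12-31: 119 days, exemption €15,000 → (€127,000 − €15,000) × 2.35% × 119/365 = €858.1041
Total = €1,903.4356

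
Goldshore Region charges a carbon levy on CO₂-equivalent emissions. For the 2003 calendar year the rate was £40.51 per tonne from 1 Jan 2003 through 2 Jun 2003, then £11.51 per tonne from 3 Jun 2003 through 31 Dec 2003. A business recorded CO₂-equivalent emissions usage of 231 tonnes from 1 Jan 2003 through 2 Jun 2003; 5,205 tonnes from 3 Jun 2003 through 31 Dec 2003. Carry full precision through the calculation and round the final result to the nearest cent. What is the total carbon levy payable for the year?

1 Jan – 2 Jun 2003: 231 tonnes at £40.51/tonne → £9357.81
3 Jun – 31 Dec 2003: 5,205 tonnes at £11.51/tonne → £59909.55

£69267.36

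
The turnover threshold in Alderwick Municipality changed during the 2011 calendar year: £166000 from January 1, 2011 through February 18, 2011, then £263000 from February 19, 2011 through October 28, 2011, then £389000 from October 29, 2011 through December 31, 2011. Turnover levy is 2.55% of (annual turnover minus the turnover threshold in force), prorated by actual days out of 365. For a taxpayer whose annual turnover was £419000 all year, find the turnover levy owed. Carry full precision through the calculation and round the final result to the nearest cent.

£3746.68

January 1 – February 18, 2011: 49 days, exemption £166000 → (£419000 − £166000) × 2.55% × 49/365 = £866.0918
February 19 – October 28, 2011: 252 days, exemption £263000 → (£419000 − £263000) × 2.55% × 252/365 = £2746.4548
October 29 – December 31, 2011: 64 days, exemption £389000 → (£419000 − £389000) × 2.55% × 64/365 = £134.1370
Total = £3746.6836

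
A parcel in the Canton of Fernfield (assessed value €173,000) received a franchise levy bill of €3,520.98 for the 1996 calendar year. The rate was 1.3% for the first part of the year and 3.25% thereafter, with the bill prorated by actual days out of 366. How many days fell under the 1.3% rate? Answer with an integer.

Let d = days at the first rate; then 366 − d days at the second rate.
€173,000 × [1.3%·d + 3.25%·(366−d)] / 366 = €3,520.98
Solving gives d = 228, so the new rate took effect on August 16, 1996.

228 days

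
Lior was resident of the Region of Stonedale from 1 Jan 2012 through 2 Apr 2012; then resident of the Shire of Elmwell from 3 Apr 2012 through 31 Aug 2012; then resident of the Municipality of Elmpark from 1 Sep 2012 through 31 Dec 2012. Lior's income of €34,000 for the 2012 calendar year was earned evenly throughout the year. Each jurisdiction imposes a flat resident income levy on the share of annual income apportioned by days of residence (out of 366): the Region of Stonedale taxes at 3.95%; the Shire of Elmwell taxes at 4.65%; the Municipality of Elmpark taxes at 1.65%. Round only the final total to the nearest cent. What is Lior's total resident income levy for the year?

The Region of Stonedale, 1 Jan – 2 Apr 2012: 93 days → €34,000 × 3.95% × 93/366 = €341.2541
The Shire of Elmwell, 3 Apr – 31 Aug 2012: 151 days → €34,000 × 4.65% × 151/366 = €652.2705
The Municipality of Elmpark, 1 Sep – 31 Dec 2012: 122 days → €34,000 × 1.65% × 122/366 = €187.0000
Total = €1,180.5246

€1,180.52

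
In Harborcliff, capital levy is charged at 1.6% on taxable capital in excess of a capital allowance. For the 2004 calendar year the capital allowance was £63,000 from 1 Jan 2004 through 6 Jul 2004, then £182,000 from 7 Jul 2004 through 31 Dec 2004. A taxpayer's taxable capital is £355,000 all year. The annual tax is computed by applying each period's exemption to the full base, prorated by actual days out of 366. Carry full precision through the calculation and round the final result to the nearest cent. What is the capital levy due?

1 Jan – 6 Jul 2004: 188 days, exemption £63,000 → (£355,000 − £63,000) × 1.6% × 188/366 = £2,399.8251
7 Jul – 31 Dec 2004: 178 days, exemption £182,000 → (£355,000 − £182,000) × 1.6% × 178/366 = £1,346.1858
Total = £3,746.0109

£3,746.01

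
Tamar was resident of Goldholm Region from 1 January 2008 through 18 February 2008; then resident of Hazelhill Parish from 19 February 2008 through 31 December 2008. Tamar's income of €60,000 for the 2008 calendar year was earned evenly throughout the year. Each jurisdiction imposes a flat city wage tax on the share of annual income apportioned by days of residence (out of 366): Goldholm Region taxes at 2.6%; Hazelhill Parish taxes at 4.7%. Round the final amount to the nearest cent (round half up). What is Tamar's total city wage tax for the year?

€2,651.31

Goldholm Region, 1 January – 18 February 2008: 49 days → €60,000 × 2.6% × 49/366 = €208.8525
Hazelhill Parish, 19 February – 31 December 2008: 317 days → €60,000 × 4.7% × 317/366 = €2,442.4590
Total = €2,651.3115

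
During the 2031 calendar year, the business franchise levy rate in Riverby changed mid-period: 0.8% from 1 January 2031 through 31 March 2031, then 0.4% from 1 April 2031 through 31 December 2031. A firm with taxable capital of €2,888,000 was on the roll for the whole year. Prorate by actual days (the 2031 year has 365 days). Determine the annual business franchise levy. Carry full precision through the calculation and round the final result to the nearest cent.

€14,400.44

1 January – 31 March 2031: 90 days at 0.8% → €2,888,000 × 0.8% × 90/365 = €5,696.8767
1 April – 31 December 2031: 275 days at 0.4% → €2,888,000 × 0.4% × 275/365 = €8,703.5616
Total = €14,400.4384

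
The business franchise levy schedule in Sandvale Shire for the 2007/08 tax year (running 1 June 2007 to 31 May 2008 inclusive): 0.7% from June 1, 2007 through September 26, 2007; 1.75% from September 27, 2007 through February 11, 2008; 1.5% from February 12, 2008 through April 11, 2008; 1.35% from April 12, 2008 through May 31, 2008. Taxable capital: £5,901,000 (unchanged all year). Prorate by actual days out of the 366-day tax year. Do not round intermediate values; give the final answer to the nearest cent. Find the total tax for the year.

£77,648.13

June 1 – September 26, 2007: 118 days at 0.7% → £5,901,000 × 0.7% × 118/366 = £13,317.5574
September 27, 2007 – February 11, 2008: 138 days at 1.75% → £5,901,000 × 1.75% × 138/366 = £38,936.9262
February 12 – April 11, 2008: 60 days at 1.5% → £5,901,000 × 1.5% × 60/366 = £14,510.6557
April 12 – May 31, 2008: 50 days at 1.35% → £5,901,000 × 1.35% × 50/366 = £10,882.9918
Total = £77,648.1311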